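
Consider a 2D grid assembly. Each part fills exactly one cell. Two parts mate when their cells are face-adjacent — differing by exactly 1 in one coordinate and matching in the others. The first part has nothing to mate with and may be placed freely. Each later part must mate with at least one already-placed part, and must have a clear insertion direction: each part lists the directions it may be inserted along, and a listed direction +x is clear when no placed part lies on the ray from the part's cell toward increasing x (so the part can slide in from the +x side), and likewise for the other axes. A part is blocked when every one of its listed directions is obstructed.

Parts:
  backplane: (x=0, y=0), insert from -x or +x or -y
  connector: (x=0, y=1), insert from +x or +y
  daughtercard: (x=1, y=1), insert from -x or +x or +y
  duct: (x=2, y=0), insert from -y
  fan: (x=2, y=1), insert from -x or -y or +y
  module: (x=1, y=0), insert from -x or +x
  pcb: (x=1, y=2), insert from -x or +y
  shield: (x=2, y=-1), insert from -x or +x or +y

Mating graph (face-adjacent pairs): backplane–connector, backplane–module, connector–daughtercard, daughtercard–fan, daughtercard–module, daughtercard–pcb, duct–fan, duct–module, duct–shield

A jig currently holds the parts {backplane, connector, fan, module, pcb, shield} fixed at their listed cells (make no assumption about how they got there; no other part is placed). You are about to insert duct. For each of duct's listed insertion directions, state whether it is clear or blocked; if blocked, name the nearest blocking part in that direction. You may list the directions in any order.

-y: nearest on ray is shield@(2, -1) ⇒ blocked

-y: blocked by shield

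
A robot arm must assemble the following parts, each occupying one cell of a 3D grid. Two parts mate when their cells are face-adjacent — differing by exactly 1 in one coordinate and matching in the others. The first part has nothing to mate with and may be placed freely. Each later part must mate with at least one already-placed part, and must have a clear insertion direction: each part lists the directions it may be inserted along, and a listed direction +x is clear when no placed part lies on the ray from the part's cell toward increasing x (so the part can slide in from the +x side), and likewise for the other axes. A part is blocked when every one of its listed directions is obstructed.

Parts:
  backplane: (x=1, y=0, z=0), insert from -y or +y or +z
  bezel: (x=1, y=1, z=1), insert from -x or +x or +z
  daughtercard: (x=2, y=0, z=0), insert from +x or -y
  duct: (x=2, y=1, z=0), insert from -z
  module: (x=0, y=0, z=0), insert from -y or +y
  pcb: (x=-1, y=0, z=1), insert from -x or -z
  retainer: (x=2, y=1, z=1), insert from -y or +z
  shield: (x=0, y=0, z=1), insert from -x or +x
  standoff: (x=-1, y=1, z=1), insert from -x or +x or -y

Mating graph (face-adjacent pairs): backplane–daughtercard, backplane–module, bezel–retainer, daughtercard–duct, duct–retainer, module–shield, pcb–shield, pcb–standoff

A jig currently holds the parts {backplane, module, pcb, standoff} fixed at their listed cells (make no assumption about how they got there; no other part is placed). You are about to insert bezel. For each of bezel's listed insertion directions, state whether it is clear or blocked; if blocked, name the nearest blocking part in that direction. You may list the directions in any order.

-x: nearest on ray is standoff@(-1, 1, 1) ⇒ blocked
+x: ray from bezel(1, 1, 1) has no placed part ⇒ clear
+z: ray from bezel(1, 1, 1) has no placed part ⇒ clear

+x: clear; +z: clear; -x: blocked by standoff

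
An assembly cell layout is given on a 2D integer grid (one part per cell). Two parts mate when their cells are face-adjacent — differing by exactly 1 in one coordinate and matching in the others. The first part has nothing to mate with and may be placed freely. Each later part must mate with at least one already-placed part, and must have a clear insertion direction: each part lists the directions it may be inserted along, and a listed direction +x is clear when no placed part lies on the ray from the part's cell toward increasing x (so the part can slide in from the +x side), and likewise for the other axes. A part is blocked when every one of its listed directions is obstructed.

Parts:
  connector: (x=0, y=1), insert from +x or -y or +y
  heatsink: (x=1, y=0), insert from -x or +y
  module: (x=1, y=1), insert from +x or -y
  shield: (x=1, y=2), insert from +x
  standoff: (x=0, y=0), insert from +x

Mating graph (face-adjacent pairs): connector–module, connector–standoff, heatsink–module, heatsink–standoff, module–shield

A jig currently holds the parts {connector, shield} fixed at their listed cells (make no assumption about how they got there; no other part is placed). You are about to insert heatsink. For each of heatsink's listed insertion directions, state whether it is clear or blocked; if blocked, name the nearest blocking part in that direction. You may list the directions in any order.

+y: blocked by shield; -x: clear

-x: ray from heatsink(1, 0) has no placed part ⇒ clear
+y: nearest on ray is shield@(1, 2) ⇒ blocked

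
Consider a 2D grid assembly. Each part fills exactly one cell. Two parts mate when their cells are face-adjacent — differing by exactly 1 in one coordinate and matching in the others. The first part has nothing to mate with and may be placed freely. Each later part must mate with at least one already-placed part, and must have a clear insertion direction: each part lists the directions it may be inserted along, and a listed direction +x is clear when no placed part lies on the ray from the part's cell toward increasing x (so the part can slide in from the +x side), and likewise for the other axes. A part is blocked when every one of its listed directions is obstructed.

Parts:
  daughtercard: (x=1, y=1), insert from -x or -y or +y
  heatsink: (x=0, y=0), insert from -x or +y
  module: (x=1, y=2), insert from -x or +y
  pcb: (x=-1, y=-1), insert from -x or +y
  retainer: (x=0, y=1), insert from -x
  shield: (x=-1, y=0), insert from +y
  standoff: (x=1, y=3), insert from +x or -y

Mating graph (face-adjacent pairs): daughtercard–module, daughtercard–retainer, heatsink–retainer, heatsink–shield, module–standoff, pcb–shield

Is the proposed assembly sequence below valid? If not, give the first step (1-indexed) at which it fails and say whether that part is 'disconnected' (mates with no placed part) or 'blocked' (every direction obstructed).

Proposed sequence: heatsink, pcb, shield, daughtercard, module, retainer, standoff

Invalid at step 2 (disconnected)

1. heatsink@(0, 0) [-x clear] — {heatsink}
2. pcb@(-1, -1) — no placed neighbour ⇒ disconnected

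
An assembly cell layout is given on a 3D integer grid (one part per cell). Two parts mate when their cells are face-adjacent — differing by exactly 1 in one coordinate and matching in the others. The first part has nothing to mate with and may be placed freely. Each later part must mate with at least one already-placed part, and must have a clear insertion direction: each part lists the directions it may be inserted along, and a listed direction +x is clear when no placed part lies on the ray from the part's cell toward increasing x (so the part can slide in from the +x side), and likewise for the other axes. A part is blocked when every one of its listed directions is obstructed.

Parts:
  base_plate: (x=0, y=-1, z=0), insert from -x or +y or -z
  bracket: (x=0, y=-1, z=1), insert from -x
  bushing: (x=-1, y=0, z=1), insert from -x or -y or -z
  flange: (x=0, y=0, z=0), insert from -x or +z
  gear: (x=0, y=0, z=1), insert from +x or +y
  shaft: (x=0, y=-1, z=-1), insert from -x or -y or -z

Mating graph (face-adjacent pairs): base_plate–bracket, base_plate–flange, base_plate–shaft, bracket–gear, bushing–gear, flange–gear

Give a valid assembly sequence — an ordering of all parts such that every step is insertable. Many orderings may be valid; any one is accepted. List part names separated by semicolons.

1. gear@(0, 0, 1) [+x clear] — {gear}
2. flange@(0, 0, 0) [-x clear] — {flange, gear}
3. bracket@(0, -1, 1) [-x clear] — {bracket, flange, gear}
4. bushing@(-1, 0, 1) [-x clear] — {bracket, bushing, flange, gear}
5. base_plate@(0, -1, 0) [-x clear] — {base_plate, bracket, bushing, flange, gear}
6. shaft@(0, -1, -1) [-x clear] — {base_plate, bracket, bushing, flange, gear, shaft}

gear; flange; bracket; bushing; base_plate; shaft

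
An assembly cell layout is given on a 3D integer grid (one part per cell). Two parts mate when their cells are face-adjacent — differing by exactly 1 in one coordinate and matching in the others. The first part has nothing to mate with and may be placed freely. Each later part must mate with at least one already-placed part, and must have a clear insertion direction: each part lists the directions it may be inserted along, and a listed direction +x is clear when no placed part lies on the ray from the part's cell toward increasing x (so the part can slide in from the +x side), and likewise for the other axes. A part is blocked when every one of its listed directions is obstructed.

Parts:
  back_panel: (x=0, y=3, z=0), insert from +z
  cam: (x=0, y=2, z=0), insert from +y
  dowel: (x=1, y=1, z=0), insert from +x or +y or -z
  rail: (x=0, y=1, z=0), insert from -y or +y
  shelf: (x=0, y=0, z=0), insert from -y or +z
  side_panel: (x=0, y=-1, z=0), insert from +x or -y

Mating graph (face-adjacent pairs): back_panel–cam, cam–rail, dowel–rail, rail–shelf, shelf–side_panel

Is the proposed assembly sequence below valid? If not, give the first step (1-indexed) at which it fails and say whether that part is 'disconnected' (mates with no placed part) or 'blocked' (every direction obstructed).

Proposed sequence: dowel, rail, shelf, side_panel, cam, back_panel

1. dowel@(1, 1, 0) [+x clear] — {dowel}
2. rail@(0, 1, 0) [-y clear] — {dowel, rail}
3. shelf@(0, 0, 0) [-y clear] — {dowel, rail, shelf}
4. side_panel@(0, -1, 0) [+x clear] — {dowel, rail, shelf, side_panel}
5. cam@(0, 2, 0) [+y clear] — {cam, dowel, rail, shelf, side_panel}
6. back_panel@(0, 3, 0) [+z clear] — {back_panel, cam, dowel, rail, shelf, side_panel}

Valid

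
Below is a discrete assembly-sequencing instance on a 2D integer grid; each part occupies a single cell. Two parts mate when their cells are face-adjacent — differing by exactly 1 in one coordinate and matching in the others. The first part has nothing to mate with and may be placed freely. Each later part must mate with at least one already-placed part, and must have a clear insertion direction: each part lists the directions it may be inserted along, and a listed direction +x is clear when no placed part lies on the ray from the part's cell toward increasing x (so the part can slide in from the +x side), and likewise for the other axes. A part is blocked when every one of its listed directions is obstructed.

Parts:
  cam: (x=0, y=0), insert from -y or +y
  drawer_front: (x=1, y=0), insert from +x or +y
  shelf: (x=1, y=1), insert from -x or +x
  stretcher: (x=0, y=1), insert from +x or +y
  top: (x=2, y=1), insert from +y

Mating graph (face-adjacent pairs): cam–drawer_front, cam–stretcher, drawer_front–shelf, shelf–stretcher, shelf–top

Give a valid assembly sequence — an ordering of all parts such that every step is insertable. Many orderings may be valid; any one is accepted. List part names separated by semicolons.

stretcher; shelf; drawer_front; cam; top

1. stretcher@(0, 1) [+x clear] — {stretcher}
2. shelf@(1, 1) [+x clear] — {shelf, stretcher}
3. drawer_front@(1, 0) [+x clear] — {drawer_front, shelf, stretcher}
4. cam@(0, 0) [-y clear] — {cam, drawer_front, shelf, stretcher}
5. top@(2, 1) [+y clear] — {cam, drawer_front, shelf, stretcher, top}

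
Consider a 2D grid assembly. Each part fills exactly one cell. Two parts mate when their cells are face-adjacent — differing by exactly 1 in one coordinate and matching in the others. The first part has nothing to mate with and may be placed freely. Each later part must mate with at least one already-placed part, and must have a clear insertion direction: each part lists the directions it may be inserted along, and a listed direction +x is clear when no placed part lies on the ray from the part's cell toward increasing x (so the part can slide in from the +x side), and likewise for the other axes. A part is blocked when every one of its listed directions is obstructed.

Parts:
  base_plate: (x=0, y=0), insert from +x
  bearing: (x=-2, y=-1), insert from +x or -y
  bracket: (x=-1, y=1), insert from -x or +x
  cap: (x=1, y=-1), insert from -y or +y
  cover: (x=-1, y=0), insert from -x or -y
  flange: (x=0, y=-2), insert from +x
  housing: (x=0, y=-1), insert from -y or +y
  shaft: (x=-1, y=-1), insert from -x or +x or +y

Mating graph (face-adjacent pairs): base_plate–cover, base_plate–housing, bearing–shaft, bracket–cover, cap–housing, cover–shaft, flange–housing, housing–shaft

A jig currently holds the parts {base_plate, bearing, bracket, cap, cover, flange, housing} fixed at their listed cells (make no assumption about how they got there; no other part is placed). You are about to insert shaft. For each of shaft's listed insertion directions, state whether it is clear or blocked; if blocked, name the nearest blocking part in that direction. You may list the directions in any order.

-x: nearest on ray is bearing@(-2, -1) ⇒ blocked
+x: nearest on ray is housing@(0, -1) ⇒ blocked
+y: nearest on ray is cover@(-1, 0) ⇒ blocked

+x: blocked by housing; +y: blocked by cover; -x: blocked by bearing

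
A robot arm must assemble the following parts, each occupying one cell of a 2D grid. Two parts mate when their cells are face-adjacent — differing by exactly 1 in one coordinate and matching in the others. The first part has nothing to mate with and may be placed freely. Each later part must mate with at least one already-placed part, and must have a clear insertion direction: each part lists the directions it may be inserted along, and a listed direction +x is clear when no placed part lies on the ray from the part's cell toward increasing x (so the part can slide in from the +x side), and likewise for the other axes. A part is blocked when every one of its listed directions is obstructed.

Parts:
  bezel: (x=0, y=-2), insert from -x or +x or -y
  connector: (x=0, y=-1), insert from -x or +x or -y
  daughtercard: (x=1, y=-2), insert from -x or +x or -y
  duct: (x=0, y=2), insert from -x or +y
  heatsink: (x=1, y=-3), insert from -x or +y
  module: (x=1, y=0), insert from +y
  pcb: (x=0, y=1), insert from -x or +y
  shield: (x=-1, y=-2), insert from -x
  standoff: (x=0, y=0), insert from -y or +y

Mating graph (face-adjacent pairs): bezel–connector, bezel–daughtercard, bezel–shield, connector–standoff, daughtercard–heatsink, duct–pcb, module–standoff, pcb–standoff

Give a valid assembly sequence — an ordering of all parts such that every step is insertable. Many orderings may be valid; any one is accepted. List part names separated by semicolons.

daughtercard; bezel; connector; standoff; heatsink; module; shield; pcb; duct

1. daughtercard@(1, -2) [-x clear] — {daughtercard}
2. bezel@(0, -2) [-x clear] — {bezel, daughtercard}
3. connector@(0, -1) [-x clear] — {bezel, connector, daughtercard}
4. standoff@(0, 0) [+y clear] — {bezel, connector, daughtercard, standoff}
5. heatsink@(1, -3) [-x clear] — {bezel, connector, daughtercard, heatsink, standoff}
6. module@(1, 0) [+y clear] — {bezel, connector, daughtercard, heatsink, module, standoff}
7. shield@(-1, -2) [-x clear] — {bezel, connector, daughtercard, heatsink, module, shield, standoff}
8. pcb@(0, 1) [-x clear] — {bezel, connector, daughtercard, heatsink, module, pcb, shield, standoff}
9. duct@(0, 2) [-x clear] — {bezel, connector, daughtercard, duct, heatsink, module, pcb, shield, standoff}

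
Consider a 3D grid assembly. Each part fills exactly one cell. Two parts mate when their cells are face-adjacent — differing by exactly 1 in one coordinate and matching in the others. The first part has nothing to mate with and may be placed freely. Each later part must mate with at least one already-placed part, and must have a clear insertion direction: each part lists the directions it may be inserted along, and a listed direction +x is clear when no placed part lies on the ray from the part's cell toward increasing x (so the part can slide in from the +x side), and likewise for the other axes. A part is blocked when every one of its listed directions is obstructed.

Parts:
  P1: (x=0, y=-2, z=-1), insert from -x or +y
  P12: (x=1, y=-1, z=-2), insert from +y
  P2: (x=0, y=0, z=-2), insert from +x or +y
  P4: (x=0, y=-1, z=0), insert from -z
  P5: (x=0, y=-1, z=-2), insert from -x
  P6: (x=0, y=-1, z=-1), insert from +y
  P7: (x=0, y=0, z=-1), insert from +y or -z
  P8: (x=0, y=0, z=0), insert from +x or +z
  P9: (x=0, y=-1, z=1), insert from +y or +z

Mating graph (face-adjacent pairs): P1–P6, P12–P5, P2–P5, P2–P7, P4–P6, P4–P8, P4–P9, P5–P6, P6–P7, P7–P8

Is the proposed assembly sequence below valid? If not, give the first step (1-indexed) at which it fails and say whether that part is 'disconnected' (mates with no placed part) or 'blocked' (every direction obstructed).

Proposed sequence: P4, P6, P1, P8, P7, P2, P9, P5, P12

Valid

1. P4@(0, -1, 0) [-z clear] — {P4}
2. P6@(0, -1, -1) [+y clear] — {P4, P6}
3. P1@(0, -2, -1) [-x clear] — {P1, P4, P6}
4. P8@(0, 0, 0) [+x clear] — {P1, P4, P6, P8}
5. P7@(0, 0, -1) [+y clear] — {P1, P4, P6, P7, P8}
6. P2@(0, 0, -2) [+x clear] — {P1, P2, P4, P6, P7, P8}
7. P9@(0, -1, 1) [+y clear] — {P1, P2, P4, P6, P7, P8, P9}
8. P5@(0, -1, -2) [-x clear] — {P1, P2, P4, P5, P6, P7, P8, P9}
9. P12@(1, -1, -2) [+y clear] — {P1, P12, P2, P4, P5, P6, P7, P8, P9}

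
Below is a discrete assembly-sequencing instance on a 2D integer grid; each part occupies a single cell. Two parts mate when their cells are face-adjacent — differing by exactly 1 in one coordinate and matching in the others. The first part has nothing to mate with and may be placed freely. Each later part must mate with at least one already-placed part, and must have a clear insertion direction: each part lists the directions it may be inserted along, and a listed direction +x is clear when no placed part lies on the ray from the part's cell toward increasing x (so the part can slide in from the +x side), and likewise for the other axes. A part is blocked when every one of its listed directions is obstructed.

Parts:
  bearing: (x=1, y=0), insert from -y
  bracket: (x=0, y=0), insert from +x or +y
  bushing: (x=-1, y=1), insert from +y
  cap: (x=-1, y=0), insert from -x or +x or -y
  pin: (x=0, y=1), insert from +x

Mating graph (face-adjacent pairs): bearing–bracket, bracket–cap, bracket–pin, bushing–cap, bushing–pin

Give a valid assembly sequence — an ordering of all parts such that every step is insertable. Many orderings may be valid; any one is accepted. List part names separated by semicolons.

cap; bushing; pin; bracket; bearing

1. cap@(-1, 0) [-x clear] — {cap}
2. bushing@(-1, 1) [+y clear] — {bushing, cap}
3. pin@(0, 1) [+x clear] — {bushing, cap, pin}
4. bracket@(0, 0) [+x clear] — {bracket, bushing, cap, pin}
5. bearing@(1, 0) [-y clear] — {bearing, bracket, bushing, cap, pin}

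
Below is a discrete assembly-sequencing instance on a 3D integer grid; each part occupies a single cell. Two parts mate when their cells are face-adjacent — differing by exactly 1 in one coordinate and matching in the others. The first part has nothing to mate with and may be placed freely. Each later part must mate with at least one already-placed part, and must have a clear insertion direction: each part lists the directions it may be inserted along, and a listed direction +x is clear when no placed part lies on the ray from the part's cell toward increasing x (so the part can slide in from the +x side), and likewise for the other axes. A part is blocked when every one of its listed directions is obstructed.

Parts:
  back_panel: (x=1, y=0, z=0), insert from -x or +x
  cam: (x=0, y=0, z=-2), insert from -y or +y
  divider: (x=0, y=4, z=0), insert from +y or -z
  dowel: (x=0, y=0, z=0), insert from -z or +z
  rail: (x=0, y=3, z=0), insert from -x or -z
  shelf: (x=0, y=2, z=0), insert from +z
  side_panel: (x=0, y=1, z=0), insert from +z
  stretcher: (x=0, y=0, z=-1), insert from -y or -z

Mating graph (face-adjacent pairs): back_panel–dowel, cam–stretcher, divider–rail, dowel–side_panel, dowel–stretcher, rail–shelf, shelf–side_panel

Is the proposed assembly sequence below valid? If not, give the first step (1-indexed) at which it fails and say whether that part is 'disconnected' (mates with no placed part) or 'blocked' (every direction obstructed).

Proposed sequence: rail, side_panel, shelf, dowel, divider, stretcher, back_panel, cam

1. rail@(0, 3, 0) [-x clear] — {rail}
2. side_panel@(0, 1, 0) — no placed neighbour ⇒ disconnected

Invalid at step 2 (disconnected)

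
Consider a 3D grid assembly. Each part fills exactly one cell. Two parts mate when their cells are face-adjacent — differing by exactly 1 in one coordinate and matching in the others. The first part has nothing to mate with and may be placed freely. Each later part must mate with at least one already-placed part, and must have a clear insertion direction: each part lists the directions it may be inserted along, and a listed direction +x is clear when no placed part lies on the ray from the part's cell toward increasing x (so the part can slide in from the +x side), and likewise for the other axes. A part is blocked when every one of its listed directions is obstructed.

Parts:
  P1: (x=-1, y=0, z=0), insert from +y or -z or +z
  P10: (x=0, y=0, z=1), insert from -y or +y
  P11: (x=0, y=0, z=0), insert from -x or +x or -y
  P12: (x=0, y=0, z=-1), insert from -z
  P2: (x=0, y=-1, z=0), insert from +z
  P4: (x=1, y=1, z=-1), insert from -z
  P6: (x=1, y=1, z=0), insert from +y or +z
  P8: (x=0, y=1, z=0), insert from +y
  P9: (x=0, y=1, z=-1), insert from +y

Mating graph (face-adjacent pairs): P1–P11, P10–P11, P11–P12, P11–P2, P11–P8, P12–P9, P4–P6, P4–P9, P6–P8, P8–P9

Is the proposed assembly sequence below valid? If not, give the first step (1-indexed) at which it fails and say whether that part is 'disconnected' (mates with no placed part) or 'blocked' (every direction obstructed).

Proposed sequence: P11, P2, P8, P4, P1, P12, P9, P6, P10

1. P11@(0, 0, 0) [-x clear] — {P11}
2. P2@(0, -1, 0) [+z clear] — {P11, P2}
3. P8@(0, 1, 0) [+y clear] — {P11, P2, P8}
4. P4@(1, 1, -1) — no placed neighbour ⇒ disconnected

Invalid at step 4 (disconnected)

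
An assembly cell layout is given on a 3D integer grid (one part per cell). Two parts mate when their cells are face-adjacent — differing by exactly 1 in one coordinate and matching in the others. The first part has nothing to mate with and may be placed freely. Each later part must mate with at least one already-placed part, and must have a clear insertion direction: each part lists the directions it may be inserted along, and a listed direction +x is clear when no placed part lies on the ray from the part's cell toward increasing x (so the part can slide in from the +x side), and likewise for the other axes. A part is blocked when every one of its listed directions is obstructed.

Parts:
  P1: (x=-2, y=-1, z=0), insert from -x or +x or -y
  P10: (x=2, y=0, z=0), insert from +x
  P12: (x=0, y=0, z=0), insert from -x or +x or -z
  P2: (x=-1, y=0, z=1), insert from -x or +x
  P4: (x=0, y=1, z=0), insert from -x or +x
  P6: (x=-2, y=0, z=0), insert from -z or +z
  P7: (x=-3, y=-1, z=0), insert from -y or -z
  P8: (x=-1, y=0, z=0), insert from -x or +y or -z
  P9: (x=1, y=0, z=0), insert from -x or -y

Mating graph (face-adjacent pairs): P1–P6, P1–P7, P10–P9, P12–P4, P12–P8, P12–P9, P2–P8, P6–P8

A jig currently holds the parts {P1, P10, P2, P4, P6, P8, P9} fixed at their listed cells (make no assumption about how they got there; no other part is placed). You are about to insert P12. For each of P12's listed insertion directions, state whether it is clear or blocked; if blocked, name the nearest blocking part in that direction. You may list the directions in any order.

+x: blocked by P9; -x: blocked by P8; -z: clear

-x: nearest on ray is P8@(-1, 0, 0) ⇒ blocked
+x: nearest on ray is P9@(1, 0, 0) ⇒ blocked
-z: ray from P12(0, 0, 0) has no placed part ⇒ clear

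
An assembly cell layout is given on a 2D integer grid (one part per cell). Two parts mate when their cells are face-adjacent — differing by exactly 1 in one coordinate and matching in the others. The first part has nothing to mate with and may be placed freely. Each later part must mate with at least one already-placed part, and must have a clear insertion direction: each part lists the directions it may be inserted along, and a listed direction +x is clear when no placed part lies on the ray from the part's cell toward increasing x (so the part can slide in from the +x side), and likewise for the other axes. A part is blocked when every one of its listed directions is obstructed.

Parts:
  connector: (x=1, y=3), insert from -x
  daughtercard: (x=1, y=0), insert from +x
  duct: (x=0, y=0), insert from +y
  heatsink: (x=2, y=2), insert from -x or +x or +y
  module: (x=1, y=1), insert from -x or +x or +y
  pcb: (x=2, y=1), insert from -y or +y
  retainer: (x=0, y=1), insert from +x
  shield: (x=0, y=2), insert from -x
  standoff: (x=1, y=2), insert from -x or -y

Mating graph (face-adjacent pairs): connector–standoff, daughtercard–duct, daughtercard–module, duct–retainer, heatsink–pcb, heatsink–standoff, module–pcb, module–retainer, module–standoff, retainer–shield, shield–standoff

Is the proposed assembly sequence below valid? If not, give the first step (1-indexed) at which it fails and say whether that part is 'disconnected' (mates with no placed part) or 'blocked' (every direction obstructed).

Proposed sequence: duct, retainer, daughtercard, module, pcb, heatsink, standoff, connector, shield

Valid

1. duct@(0, 0) [+y clear] — {duct}
2. retainer@(0, 1) [+x clear] — {duct, retainer}
3. daughtercard@(1, 0) [+x clear] — {daughtercard, duct, retainer}
4. module@(1, 1) [+x clear] — {daughtercard, duct, module, retainer}
5. pcb@(2, 1) [-y clear] — {daughtercard, duct, module, pcb, retainer}
6. heatsink@(2, 2) [-x clear] — {daughtercard, duct, heatsink, module, pcb, retainer}
7. standoff@(1, 2) [-x clear] — {daughtercard, duct, heatsink, module, pcb, retainer, standoff}
8. connector@(1, 3) [-x clear] — {connector, daughtercard, duct, heatsink, module, pcb, retainer, standoff}
9. shield@(0, 2) [-x clear] — {connector, daughtercard, duct, heatsink, module, pcb, retainer, shield, standoff}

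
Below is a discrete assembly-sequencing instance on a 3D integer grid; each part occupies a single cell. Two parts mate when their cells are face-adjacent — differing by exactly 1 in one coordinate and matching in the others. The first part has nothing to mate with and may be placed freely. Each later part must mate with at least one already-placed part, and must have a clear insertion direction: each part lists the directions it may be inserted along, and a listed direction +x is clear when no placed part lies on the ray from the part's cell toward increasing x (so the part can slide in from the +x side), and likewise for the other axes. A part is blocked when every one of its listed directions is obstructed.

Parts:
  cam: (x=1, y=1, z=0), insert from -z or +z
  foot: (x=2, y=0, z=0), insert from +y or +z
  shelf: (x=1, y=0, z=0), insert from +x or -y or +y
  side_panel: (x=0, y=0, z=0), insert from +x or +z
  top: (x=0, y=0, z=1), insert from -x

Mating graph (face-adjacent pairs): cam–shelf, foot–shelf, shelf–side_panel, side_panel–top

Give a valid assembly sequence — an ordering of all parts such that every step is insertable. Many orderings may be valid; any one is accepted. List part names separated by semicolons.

cam; shelf; foot; side_panel; top

1. cam@(1, 1, 0) [-z clear] — {cam}
2. shelf@(1, 0, 0) [+x clear] — {cam, shelf}
3. foot@(2, 0, 0) [+y clear] — {cam, foot, shelf}
4. side_panel@(0, 0, 0) [+z clear] — {cam, foot, shelf, side_panel}
5. top@(0, 0, 1) [-x clear] — {cam, foot, shelf, side_panel, top}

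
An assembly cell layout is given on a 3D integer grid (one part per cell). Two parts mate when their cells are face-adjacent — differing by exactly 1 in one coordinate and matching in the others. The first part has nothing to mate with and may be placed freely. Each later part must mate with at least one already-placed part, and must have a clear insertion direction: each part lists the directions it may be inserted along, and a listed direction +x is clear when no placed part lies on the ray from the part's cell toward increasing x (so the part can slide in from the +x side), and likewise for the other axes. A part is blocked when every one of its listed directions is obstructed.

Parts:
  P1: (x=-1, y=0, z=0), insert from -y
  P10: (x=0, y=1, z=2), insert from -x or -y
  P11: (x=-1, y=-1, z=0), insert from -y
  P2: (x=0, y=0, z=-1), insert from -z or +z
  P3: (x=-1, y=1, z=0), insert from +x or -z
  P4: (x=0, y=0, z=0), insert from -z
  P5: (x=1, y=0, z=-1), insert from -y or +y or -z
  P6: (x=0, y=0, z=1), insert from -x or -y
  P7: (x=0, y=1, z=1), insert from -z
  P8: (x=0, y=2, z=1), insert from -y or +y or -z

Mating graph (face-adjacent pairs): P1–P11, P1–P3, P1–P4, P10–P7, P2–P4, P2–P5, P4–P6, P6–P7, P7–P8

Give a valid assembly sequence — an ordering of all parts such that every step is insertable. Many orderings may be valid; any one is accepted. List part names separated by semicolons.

1. P4@(0, 0, 0) [-z clear] — {P4}
2. P2@(0, 0, -1) [-z clear] — {P2, P4}
3. P6@(0, 0, 1) [-x clear] — {P2, P4, P6}
4. P7@(0, 1, 1) [-z clear] — {P2, P4, P6, P7}
5. P10@(0, 1, 2) [-x clear] — {P10, P2, P4, P6, P7}
6. P8@(0, 2, 1) [+y clear] — {P10, P2, P4, P6, P7, P8}
7. P5@(1, 0, -1) [-y clear] — {P10, P2, P4, P5, P6, P7, P8}
8. P1@(-1, 0, 0) [-y clear] — {P1, P10, P2, P4, P5, P6, P7, P8}
9. P3@(-1, 1, 0) [+x clear] — {P1, P10, P2, P3, P4, P5, P6, P7, P8}
10. P11@(-1, -1, 0) [-y clear] — {P1, P10, P11, P2, P3, P4, P5, P6, P7, P8}

P4; P2; P6; P7; P10; P8; P5; P1; P3; P11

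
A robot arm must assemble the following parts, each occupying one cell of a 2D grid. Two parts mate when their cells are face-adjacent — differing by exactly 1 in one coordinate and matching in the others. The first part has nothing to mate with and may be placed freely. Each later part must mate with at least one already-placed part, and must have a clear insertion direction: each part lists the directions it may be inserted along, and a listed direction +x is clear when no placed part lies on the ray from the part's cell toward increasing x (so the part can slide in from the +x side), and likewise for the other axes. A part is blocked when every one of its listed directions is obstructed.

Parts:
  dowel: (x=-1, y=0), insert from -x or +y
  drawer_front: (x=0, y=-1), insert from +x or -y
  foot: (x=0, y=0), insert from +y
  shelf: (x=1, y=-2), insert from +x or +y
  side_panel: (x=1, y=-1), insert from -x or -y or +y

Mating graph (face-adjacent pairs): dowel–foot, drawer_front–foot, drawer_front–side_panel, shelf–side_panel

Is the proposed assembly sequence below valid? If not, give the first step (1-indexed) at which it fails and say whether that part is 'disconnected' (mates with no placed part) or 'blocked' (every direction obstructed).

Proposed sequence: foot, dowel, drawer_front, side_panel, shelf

Valid

1. foot@(0, 0) [+y clear] — {foot}
2. dowel@(-1, 0) [-x clear] — {dowel, foot}
3. drawer_front@(0, -1) [+x clear] — {dowel, drawer_front, foot}
4. side_panel@(1, -1) [-y clear] — {dowel, drawer_front, foot, side_panel}
5. shelf@(1, -2) [+x clear] — {dowel, drawer_front, foot, shelf, side_panel}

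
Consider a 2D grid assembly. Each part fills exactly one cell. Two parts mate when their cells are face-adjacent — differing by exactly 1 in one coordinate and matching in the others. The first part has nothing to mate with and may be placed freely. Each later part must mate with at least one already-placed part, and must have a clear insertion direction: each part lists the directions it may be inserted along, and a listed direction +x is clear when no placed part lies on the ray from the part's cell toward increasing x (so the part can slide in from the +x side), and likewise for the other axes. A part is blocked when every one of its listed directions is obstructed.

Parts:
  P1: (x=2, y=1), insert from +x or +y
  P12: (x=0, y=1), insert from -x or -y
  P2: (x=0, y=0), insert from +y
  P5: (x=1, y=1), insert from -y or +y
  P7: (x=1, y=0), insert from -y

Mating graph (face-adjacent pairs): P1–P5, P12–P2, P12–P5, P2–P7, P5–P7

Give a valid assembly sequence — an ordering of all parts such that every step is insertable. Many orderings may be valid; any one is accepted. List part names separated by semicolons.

1. P7@(1, 0) [-y clear] — {P7}
2. P5@(1, 1) [+y clear] — {P5, P7}
3. P1@(2, 1) [+x clear] — {P1, P5, P7}
4. P2@(0, 0) [+y clear] — {P1, P2, P5, P7}
5. P12@(0, 1) [-x clear] — {P1, P12, P2, P5, P7}

P7; P5; P1; P2; P12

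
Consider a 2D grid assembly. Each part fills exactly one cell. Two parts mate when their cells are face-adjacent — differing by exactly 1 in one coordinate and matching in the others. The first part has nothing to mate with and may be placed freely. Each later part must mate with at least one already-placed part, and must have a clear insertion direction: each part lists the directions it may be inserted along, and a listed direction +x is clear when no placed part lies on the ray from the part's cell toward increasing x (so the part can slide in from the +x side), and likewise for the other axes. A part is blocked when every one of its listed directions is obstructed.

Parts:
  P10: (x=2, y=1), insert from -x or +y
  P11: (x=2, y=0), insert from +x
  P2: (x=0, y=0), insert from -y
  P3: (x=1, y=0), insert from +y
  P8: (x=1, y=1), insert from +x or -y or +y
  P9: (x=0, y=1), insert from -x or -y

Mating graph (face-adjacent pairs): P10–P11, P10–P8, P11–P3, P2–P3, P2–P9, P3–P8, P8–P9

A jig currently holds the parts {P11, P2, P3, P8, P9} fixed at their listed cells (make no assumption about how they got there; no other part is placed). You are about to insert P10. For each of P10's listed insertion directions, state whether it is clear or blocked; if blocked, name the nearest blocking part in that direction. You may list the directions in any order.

+y: clear; -x: blocked by P8

-x: nearest on ray is P8@(1, 1) ⇒ blocked
+y: ray from P10(2, 1) has no placed part ⇒ clear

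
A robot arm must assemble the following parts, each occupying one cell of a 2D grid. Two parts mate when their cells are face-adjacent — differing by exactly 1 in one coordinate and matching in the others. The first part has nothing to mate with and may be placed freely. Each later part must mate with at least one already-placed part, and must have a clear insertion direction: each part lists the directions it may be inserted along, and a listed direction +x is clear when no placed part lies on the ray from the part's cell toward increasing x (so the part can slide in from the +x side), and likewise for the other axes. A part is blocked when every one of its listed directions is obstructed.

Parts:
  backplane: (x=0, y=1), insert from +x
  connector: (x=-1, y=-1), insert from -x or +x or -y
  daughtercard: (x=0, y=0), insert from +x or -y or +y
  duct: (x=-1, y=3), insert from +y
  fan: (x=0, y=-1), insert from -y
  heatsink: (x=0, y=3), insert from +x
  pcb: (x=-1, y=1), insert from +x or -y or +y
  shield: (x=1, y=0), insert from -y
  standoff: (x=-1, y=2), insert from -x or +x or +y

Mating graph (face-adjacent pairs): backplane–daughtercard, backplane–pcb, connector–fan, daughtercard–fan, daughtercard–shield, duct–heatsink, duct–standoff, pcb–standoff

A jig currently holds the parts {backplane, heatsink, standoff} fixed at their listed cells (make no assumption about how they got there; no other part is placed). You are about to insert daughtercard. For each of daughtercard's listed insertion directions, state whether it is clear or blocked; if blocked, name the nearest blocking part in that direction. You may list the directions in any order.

+x: clear; +y: blocked by backplane; -y: clear

+x: ray from daughtercard(0, 0) has no placed part ⇒ clear
-y: ray from daughtercard(0, 0) has no placed part ⇒ clear
+y: nearest on ray is backplane@(0, 1) ⇒ blocked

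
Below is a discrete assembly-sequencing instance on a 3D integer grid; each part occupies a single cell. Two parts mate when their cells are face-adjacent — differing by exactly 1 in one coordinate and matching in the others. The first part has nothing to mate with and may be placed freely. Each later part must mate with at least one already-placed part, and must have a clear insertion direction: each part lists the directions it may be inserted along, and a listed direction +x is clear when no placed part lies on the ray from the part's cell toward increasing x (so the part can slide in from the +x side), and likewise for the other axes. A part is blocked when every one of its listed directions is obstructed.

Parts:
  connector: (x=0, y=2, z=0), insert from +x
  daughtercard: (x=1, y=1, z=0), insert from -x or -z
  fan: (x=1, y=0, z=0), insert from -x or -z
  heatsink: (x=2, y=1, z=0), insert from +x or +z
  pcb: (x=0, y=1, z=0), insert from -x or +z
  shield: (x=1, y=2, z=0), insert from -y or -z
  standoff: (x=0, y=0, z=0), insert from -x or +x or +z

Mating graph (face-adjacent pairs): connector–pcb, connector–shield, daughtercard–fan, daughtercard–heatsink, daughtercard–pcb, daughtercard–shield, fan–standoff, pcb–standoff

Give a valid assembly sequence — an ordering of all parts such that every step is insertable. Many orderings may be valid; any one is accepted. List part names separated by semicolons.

1. heatsink@(2, 1, 0) [+x clear] — {heatsink}
2. daughtercard@(1, 1, 0) [-x clear] — {daughtercard, heatsink}
3. fan@(1, 0, 0) [-x clear] — {daughtercard, fan, heatsink}
4. standoff@(0, 0, 0) [-x clear] — {daughtercard, fan, heatsink, standoff}
5. pcb@(0, 1, 0) [-x clear] — {daughtercard, fan, heatsink, pcb, standoff}
6. connector@(0, 2, 0) [+x clear] — {connector, daughtercard, fan, heatsink, pcb, standoff}
7. shield@(1, 2, 0) [-z clear] — {connector, daughtercard, fan, heatsink, pcb, shield, standoff}

heatsink; daughtercard; fan; standoff; pcb; connector; shield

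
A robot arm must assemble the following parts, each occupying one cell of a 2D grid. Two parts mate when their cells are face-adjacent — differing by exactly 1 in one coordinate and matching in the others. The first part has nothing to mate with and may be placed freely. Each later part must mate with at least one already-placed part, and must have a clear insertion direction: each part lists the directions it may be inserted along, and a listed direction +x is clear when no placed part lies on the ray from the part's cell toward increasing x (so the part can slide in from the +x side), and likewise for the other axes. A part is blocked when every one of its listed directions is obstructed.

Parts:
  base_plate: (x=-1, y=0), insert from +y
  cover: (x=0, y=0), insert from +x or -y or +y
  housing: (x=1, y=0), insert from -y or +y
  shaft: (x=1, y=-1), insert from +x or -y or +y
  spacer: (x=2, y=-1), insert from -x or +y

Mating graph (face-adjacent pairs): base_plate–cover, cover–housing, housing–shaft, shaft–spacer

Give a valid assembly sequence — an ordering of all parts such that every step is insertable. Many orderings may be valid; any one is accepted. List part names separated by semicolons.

spacer; shaft; housing; cover; base_plate

1. spacer@(2, -1) [-x clear] — {spacer}
2. shaft@(1, -1) [-y clear] — {shaft, spacer}
3. housing@(1, 0) [+y clear] — {housing, shaft, spacer}
4. cover@(0, 0) [-y clear] — {cover, housing, shaft, spacer}
5. base_plate@(-1, 0) [+y clear] — {base_plate, cover, housing, shaft, spacer}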